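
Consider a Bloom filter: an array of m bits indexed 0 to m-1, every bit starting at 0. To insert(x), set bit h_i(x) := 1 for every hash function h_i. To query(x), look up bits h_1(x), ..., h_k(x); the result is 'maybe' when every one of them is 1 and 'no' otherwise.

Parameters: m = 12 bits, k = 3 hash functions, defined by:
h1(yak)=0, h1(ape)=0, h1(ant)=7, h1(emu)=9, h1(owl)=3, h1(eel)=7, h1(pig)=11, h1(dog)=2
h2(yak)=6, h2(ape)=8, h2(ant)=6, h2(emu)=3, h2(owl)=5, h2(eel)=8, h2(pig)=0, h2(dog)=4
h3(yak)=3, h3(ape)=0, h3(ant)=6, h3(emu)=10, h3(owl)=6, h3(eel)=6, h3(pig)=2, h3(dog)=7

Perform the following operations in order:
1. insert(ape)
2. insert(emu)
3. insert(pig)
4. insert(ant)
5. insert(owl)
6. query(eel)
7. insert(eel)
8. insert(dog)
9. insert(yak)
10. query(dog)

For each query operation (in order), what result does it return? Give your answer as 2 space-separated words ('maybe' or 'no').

Start: bits=000000000000
Op 1: insert ape -> sets bits 0 8 -> bits=100000001000
Op 2: insert emu -> sets bits 3 9 10 -> bits=100100001110
Op 3: insert pig -> sets bits 0 2 11 -> bits=101100001111
Op 4: insert ant -> sets bits 6 7 -> bits=101100111111
Op 5: insert owl -> sets bits 3 5 6 -> bits=101101111111
Op 6: query eel -> checks bit6=1, bit7=1, bit8=1 (all 1) -> maybe
Op 7: insert eel -> sets bits 6 7 8 -> bits=101101111111
Op 8: insert dog -> sets bits 2 4 7 -> bits=101111111111
Op 9: insert yak -> sets bits 0 3 6 -> bits=101111111111
Op 10: query dog -> checks bit2=1, bit4=1, bit7=1 (all 1) -> maybe
Query results in order: maybe maybe

Answer: maybe maybe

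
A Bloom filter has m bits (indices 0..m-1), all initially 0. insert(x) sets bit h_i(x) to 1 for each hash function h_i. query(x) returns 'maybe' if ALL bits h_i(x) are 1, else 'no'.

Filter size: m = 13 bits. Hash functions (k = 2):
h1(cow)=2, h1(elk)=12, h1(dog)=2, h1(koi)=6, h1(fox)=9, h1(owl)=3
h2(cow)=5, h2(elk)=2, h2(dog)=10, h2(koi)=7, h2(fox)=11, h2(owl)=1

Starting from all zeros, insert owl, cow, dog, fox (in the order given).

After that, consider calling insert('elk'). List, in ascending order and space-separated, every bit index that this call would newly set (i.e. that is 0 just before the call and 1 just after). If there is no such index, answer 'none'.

Answer: 12

Derivation:
Start: bits=0000000000000
After insert 'owl': sets bits 1 3 -> bits=0101000000000
After insert 'cow': sets bits 2 5 -> bits=0111010000000
After insert 'dog': sets bits 2 10 -> bits=0111010000100
After insert 'fox': sets bits 9 11 -> bits=0111010001110
insert 'elk' would touch bits 2 12; currently bit2=1, bit12=0
Bits that are 0 among those (would change 0->1): 12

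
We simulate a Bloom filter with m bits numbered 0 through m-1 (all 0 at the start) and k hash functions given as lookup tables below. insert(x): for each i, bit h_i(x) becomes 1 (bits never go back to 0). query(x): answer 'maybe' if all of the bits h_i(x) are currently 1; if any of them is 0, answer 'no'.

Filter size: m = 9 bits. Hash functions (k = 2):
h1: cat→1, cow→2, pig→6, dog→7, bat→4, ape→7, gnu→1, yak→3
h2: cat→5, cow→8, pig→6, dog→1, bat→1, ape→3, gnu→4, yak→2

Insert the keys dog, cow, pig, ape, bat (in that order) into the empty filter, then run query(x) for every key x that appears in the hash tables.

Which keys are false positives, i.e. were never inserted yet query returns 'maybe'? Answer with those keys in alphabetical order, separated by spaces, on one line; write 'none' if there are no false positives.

Start: bits=000000000
After insert 'dog': sets bits 1 7 -> bits=010000010
After insert 'cow': sets bits 2 8 -> bits=011000011
After insert 'pig': sets bits 6 -> bits=011000111
After insert 'ape': sets bits 3 7 -> bits=011100111
After insert 'bat': sets bits 1 4 -> bits=011110111
Not inserted: cat gnu yak — query each against bits=011110111:
query cat: checks bit1=1, bit5=0 (has a 0) -> no => not a false positive
query gnu: checks bit1=1, bit4=1 (all 1) -> maybe => FALSE POSITIVE
query yak: checks bit2=1, bit3=1 (all 1) -> maybe => FALSE POSITIVE
False positives (alphabetical): gnu yak

Answer: gnu yak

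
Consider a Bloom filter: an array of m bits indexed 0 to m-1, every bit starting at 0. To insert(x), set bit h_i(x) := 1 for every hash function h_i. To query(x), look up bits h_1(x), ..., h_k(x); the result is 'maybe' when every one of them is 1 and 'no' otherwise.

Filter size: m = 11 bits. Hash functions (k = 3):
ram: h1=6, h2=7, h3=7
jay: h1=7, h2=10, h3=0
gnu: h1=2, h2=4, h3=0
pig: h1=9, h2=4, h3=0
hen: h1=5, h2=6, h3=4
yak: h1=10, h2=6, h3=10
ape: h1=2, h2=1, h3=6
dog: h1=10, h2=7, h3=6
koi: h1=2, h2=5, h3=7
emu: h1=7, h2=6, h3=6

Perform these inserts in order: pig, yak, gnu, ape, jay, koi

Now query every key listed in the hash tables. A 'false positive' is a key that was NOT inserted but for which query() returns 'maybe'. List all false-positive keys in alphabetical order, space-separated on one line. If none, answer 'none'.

Start: bits=00000000000
After insert 'pig': sets bits 0 4 9 -> bits=10001000010
After insert 'yak': sets bits 6 10 -> bits=10001010011
After insert 'gnu': sets bits 0 2 4 -> bits=10101010011
After insert 'ape': sets bits 1 2 6 -> bits=11101010011
After insert 'jay': sets bits 0 7 10 -> bits=11101011011
After insert 'koi': sets bits 2 5 7 -> bits=11101111011
Not inserted: dog emu hen ram — query each against bits=11101111011:
query dog: checks bit6=1, bit7=1, bit10=1 (all 1) -> maybe => FALSE POSITIVE
query emu: checks bit6=1, bit7=1 (all 1) -> maybe => FALSE POSITIVE
query hen: checks bit4=1, bit5=1, bit6=1 (all 1) -> maybe => FALSE POSITIVE
query ram: checks bit6=1, bit7=1 (all 1) -> maybe => FALSE POSITIVE
False positives (alphabetical): dog emu hen ram

Answer: dog emu hen ram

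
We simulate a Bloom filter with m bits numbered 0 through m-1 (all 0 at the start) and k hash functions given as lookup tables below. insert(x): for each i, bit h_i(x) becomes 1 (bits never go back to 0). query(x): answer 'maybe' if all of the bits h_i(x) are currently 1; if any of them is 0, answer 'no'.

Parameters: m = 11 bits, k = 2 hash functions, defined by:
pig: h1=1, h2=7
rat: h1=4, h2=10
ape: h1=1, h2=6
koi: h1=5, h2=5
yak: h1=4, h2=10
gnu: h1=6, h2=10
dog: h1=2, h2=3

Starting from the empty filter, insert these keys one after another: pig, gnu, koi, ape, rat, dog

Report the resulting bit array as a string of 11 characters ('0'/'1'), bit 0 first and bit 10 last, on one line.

Answer: 01111111001

Derivation:
Start: bits=00000000000
After insert 'pig': sets bits 1 7 -> bits=01000001000
After insert 'gnu': sets bits 6 10 -> bits=01000011001
After insert 'koi': sets bits 5 -> bits=01000111001
After insert 'ape': sets bits 1 6 -> bits=01000111001
After insert 'rat': sets bits 4 10 -> bits=01001111001
After insert 'dog': sets bits 2 3 -> bits=01111111001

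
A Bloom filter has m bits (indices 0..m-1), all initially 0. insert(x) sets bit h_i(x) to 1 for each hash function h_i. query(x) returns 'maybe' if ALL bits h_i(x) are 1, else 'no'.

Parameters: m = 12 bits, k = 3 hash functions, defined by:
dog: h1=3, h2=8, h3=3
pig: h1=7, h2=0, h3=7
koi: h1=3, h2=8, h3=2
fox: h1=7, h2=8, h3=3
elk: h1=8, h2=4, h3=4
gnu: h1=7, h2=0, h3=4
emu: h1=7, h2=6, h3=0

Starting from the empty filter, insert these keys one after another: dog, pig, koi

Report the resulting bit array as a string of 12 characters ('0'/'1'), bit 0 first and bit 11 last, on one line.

Start: bits=000000000000
After insert 'dog': sets bits 3 8 -> bits=000100001000
After insert 'pig': sets bits 0 7 -> bits=100100011000
After insert 'koi': sets bits 2 3 8 -> bits=101100011000

Answer: 101100011000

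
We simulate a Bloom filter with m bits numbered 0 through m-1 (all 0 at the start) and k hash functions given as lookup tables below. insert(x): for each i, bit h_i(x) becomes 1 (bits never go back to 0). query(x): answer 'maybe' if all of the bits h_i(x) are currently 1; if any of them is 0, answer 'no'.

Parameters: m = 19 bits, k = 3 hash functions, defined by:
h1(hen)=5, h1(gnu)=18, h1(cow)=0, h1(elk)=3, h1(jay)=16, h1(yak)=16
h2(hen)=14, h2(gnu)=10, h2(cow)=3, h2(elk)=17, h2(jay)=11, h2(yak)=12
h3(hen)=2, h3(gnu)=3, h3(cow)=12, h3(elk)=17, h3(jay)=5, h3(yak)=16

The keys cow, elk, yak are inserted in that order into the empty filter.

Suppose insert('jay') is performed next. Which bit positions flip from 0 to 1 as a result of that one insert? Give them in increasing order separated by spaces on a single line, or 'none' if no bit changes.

Start: bits=0000000000000000000
After insert 'cow': sets bits 0 3 12 -> bits=1001000000001000000
After insert 'elk': sets bits 3 17 -> bits=1001000000001000010
After insert 'yak': sets bits 12 16 -> bits=1001000000001000110
insert 'jay' would touch bits 5 11 16; currently bit5=0, bit11=0, bit16=1
Bits that are 0 among those (would change 0->1): 5 11

Answer: 5 11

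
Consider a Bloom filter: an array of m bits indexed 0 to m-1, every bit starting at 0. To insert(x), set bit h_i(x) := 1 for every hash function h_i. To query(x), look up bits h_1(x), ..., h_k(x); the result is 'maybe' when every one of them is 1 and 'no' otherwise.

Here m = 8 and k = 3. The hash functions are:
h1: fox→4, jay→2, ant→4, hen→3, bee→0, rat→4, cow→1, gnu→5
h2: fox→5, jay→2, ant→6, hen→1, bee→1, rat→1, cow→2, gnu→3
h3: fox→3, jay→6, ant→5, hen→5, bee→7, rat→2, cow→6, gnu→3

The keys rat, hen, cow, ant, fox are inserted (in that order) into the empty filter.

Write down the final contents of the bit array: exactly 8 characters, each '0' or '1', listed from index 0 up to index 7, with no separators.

Answer: 01111110

Derivation:
Start: bits=00000000
After insert 'rat': sets bits 1 2 4 -> bits=01101000
After insert 'hen': sets bits 1 3 5 -> bits=01111100
After insert 'cow': sets bits 1 2 6 -> bits=01111110
After insert 'ant': sets bits 4 5 6 -> bits=01111110
After insert 'fox': sets bits 3 4 5 -> bits=01111110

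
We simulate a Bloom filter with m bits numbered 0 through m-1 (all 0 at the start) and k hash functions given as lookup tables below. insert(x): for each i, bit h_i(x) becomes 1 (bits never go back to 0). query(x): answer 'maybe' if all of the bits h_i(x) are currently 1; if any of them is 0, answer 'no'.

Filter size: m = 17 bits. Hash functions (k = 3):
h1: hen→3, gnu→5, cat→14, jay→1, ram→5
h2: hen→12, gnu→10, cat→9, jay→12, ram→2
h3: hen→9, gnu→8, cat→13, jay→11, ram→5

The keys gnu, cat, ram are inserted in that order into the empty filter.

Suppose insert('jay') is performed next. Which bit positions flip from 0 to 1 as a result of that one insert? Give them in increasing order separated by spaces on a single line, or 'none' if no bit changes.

Start: bits=00000000000000000
After insert 'gnu': sets bits 5 8 10 -> bits=00000100101000000
After insert 'cat': sets bits 9 13 14 -> bits=00000100111001100
After insert 'ram': sets bits 2 5 -> bits=00100100111001100
insert 'jay' would touch bits 1 11 12; currently bit1=0, bit11=0, bit12=0
Bits that are 0 among those (would change 0->1): 1 11 12

Answer: 1 11 12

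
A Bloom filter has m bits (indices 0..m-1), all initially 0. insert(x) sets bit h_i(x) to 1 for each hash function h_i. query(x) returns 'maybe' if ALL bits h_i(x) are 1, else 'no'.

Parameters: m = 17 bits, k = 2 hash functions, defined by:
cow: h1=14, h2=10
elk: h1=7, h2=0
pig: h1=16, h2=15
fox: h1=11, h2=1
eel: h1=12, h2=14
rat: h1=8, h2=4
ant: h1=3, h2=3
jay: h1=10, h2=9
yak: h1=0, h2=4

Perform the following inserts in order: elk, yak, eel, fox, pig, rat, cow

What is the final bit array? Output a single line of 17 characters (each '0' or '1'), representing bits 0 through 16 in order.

Start: bits=00000000000000000
After insert 'elk': sets bits 0 7 -> bits=10000001000000000
After insert 'yak': sets bits 0 4 -> bits=10001001000000000
After insert 'eel': sets bits 12 14 -> bits=10001001000010100
After insert 'fox': sets bits 1 11 -> bits=11001001000110100
After insert 'pig': sets bits 15 16 -> bits=11001001000110111
After insert 'rat': sets bits 4 8 -> bits=11001001100110111
After insert 'cow': sets bits 10 14 -> bits=11001001101110111

Answer: 11001001101110111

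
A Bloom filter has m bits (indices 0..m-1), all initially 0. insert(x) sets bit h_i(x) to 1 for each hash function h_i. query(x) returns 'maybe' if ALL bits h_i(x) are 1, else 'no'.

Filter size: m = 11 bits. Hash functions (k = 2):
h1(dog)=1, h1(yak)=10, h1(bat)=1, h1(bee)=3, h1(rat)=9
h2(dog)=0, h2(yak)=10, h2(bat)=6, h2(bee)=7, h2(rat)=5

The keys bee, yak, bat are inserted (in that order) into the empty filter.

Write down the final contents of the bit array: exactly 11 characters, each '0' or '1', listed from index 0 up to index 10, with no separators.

Start: bits=00000000000
After insert 'bee': sets bits 3 7 -> bits=00010001000
After insert 'yak': sets bits 10 -> bits=00010001001
After insert 'bat': sets bits 1 6 -> bits=01010011001

Answer: 01010011001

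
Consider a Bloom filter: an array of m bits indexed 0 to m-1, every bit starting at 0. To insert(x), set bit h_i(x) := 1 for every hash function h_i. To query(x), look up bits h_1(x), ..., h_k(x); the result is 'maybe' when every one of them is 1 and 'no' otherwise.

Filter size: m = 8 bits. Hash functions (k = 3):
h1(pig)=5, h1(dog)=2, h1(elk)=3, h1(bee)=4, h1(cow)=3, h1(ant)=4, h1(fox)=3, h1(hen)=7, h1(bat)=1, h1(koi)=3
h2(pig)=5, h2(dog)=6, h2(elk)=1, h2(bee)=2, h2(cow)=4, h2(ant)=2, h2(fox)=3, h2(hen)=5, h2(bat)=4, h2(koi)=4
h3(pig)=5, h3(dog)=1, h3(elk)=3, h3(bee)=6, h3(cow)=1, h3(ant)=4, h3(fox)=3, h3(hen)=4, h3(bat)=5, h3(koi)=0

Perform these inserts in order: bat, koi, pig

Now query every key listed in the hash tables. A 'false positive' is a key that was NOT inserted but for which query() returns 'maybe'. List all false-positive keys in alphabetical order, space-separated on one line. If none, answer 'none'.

Answer: cow elk fox

Derivation:
Start: bits=00000000
After insert 'bat': sets bits 1 4 5 -> bits=01001100
After insert 'koi': sets bits 0 3 4 -> bits=11011100
After insert 'pig': sets bits 5 -> bits=11011100
Not inserted: ant bee cow dog elk fox hen — query each against bits=11011100:
query ant: checks bit2=0, bit4=1 (has a 0) -> no => not a false positive
query bee: checks bit2=0, bit4=1, bit6=0 (has a 0) -> no => not a false positive
query cow: checks bit1=1, bit3=1, bit4=1 (all 1) -> maybe => FALSE POSITIVE
query dog: checks bit1=1, bit2=0, bit6=0 (has a 0) -> no => not a false positive
query elk: checks bit1=1, bit3=1 (all 1) -> maybe => FALSE POSITIVE
query fox: checks bit3=1 (all 1) -> maybe => FALSE POSITIVE
query hen: checks bit4=1, bit5=1, bit7=0 (has a 0) -> no => not a false positive
False positives (alphabetical): cow elk fox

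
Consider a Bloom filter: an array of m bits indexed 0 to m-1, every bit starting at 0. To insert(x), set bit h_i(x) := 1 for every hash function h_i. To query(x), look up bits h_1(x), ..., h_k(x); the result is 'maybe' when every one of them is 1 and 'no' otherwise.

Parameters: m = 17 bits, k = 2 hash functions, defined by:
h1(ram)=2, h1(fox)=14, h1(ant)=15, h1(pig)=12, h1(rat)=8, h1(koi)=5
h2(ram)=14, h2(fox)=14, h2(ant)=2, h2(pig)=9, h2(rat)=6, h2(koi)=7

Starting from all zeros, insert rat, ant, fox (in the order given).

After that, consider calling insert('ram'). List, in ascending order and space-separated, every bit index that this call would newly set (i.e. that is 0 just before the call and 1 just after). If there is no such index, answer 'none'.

Answer: none

Derivation:
Start: bits=00000000000000000
After insert 'rat': sets bits 6 8 -> bits=00000010100000000
After insert 'ant': sets bits 2 15 -> bits=00100010100000010
After insert 'fox': sets bits 14 -> bits=00100010100000110
insert 'ram' would touch bits 2 14; currently bit2=1, bit14=1
Bits that are 0 among those (would change 0->1): none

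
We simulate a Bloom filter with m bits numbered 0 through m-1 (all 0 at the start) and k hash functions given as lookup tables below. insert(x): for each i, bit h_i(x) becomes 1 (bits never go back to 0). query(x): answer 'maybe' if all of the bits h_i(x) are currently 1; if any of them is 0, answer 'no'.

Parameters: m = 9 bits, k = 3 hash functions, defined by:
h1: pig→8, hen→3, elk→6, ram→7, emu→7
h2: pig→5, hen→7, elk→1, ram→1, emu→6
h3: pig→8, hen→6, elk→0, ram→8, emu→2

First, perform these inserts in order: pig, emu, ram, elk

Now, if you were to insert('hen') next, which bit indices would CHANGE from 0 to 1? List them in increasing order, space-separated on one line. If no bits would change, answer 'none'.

Answer: 3

Derivation:
Start: bits=000000000
After insert 'pig': sets bits 5 8 -> bits=000001001
After insert 'emu': sets bits 2 6 7 -> bits=001001111
After insert 'ram': sets bits 1 7 8 -> bits=011001111
After insert 'elk': sets bits 0 1 6 -> bits=111001111
insert 'hen' would touch bits 3 6 7; currently bit3=0, bit6=1, bit7=1
Bits that are 0 among those (would change 0->1): 3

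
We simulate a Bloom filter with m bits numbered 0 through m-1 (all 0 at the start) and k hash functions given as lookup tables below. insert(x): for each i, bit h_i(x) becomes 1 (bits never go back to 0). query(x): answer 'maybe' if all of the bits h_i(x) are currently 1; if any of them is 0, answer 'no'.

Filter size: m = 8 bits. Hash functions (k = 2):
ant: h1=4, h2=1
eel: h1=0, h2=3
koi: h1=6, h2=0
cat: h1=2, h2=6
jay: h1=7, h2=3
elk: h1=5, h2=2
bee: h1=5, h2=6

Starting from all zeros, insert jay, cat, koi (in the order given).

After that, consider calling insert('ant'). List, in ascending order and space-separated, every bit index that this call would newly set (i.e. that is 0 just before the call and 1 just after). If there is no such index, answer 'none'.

Answer: 1 4

Derivation:
Start: bits=00000000
After insert 'jay': sets bits 3 7 -> bits=00010001
After insert 'cat': sets bits 2 6 -> bits=00110011
After insert 'koi': sets bits 0 6 -> bits=10110011
insert 'ant' would touch bits 1 4; currently bit1=0, bit4=0
Bits that are 0 among those (would change 0->1): 1 4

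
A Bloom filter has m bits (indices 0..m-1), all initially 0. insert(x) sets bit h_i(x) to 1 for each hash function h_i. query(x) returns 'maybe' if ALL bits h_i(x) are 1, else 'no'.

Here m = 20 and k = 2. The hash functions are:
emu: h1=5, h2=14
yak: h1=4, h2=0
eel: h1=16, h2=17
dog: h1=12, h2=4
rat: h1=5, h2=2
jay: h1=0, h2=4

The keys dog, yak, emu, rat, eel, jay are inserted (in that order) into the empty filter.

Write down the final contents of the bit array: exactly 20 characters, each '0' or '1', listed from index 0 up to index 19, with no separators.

Start: bits=00000000000000000000
After insert 'dog': sets bits 4 12 -> bits=00001000000010000000
After insert 'yak': sets bits 0 4 -> bits=10001000000010000000
After insert 'emu': sets bits 5 14 -> bits=10001100000010100000
After insert 'rat': sets bits 2 5 -> bits=10101100000010100000
After insert 'eel': sets bits 16 17 -> bits=10101100000010101100
After insert 'jay': sets bits 0 4 -> bits=10101100000010101100

Answer: 10101100000010101100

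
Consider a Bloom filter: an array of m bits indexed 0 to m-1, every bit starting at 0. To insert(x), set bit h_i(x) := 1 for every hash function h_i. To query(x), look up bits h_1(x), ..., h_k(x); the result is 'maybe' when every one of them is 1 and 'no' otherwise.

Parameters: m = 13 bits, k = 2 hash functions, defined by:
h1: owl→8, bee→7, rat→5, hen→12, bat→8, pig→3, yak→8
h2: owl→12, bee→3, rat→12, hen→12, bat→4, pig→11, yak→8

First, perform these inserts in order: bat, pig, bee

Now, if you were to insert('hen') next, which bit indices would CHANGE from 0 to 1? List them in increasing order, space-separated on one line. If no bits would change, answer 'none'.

Answer: 12

Derivation:
Start: bits=0000000000000
After insert 'bat': sets bits 4 8 -> bits=0000100010000
After insert 'pig': sets bits 3 11 -> bits=0001100010010
After insert 'bee': sets bits 3 7 -> bits=0001100110010
insert 'hen' would touch bits 12; currently bit12=0
Bits that are 0 among those (would change 0->1): 12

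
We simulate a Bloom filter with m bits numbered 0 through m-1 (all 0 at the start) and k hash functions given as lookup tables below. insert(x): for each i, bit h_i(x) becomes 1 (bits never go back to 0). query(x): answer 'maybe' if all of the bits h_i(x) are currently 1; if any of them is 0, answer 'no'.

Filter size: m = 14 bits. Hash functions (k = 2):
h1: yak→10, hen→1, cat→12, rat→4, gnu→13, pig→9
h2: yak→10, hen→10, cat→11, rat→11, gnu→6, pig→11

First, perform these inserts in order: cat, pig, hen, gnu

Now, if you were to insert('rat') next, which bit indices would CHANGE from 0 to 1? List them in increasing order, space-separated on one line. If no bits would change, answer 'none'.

Answer: 4

Derivation:
Start: bits=00000000000000
After insert 'cat': sets bits 11 12 -> bits=00000000000110
After insert 'pig': sets bits 9 11 -> bits=00000000010110
After insert 'hen': sets bits 1 10 -> bits=01000000011110
After insert 'gnu': sets bits 6 13 -> bits=01000010011111
insert 'rat' would touch bits 4 11; currently bit4=0, bit11=1
Bits that are 0 among those (would change 0->1): 4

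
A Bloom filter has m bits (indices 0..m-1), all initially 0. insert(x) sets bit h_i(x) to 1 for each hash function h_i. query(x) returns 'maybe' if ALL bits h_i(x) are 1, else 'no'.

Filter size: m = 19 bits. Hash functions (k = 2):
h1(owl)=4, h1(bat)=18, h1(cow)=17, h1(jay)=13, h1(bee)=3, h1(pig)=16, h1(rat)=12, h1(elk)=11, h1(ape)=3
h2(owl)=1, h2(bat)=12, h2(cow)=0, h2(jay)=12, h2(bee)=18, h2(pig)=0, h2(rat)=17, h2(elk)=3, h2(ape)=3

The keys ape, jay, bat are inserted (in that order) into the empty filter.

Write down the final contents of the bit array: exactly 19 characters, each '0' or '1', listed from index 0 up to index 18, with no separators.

Answer: 0001000000001100001

Derivation:
Start: bits=0000000000000000000
After insert 'ape': sets bits 3 -> bits=0001000000000000000
After insert 'jay': sets bits 12 13 -> bits=0001000000001100000
After insert 'bat': sets bits 12 18 -> bits=0001000000001100001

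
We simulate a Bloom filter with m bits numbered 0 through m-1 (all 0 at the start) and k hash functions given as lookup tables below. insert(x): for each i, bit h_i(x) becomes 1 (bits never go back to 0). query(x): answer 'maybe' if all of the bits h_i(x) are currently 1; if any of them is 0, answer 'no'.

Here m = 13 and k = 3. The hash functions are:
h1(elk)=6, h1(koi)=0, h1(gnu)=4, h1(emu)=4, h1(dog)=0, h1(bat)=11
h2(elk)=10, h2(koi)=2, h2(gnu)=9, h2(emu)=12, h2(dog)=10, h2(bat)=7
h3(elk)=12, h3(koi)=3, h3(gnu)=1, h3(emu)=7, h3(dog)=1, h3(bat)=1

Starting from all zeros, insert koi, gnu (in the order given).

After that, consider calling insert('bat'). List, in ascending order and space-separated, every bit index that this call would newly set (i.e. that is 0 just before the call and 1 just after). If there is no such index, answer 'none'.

Start: bits=0000000000000
After insert 'koi': sets bits 0 2 3 -> bits=1011000000000
After insert 'gnu': sets bits 1 4 9 -> bits=1111100001000
insert 'bat' would touch bits 1 7 11; currently bit1=1, bit7=0, bit11=0
Bits that are 0 among those (would change 0->1): 7 11

Answer: 7 11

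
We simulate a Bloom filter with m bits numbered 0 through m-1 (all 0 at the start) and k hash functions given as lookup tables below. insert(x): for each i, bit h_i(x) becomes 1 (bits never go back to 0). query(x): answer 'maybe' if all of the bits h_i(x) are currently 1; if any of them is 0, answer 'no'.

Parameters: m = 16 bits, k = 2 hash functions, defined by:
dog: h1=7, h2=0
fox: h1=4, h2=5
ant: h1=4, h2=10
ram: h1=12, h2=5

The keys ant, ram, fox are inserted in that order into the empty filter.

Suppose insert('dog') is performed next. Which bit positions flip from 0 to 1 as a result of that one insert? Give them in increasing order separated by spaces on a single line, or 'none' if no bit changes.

Answer: 0 7

Derivation:
Start: bits=0000000000000000
After insert 'ant': sets bits 4 10 -> bits=0000100000100000
After insert 'ram': sets bits 5 12 -> bits=0000110000101000
After insert 'fox': sets bits 4 5 -> bits=0000110000101000
insert 'dog' would touch bits 0 7; currently bit0=0, bit7=0
Bits that are 0 among those (would change 0->1): 0 7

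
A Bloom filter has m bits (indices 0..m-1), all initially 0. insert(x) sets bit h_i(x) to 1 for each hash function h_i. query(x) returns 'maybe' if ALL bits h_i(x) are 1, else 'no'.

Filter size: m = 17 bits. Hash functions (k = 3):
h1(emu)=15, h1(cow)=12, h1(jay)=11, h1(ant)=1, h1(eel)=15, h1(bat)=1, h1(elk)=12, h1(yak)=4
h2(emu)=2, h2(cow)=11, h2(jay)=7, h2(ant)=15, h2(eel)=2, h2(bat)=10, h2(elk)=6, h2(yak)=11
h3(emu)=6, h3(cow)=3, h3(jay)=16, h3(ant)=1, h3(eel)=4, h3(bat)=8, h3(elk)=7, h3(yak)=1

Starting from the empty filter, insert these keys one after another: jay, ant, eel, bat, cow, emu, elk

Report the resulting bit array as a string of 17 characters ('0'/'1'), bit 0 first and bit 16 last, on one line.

Answer: 01111011101110011

Derivation:
Start: bits=00000000000000000
After insert 'jay': sets bits 7 11 16 -> bits=00000001000100001
After insert 'ant': sets bits 1 15 -> bits=01000001000100011
After insert 'eel': sets bits 2 4 15 -> bits=01101001000100011
After insert 'bat': sets bits 1 8 10 -> bits=01101001101100011
After insert 'cow': sets bits 3 11 12 -> bits=01111001101110011
After insert 'emu': sets bits 2 6 15 -> bits=01111011101110011
After insert 'elk': sets bits 6 7 12 -> bits=01111011101110011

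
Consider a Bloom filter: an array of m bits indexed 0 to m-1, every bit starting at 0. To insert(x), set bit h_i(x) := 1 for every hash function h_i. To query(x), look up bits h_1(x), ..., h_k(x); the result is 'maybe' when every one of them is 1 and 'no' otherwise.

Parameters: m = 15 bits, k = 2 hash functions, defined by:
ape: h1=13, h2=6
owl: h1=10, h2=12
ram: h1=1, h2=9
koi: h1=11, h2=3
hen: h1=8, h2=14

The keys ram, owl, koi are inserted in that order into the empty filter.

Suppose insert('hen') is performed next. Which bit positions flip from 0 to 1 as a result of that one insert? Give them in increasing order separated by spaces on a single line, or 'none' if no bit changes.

Answer: 8 14

Derivation:
Start: bits=000000000000000
After insert 'ram': sets bits 1 9 -> bits=010000000100000
After insert 'owl': sets bits 10 12 -> bits=010000000110100
After insert 'koi': sets bits 3 11 -> bits=010100000111100
insert 'hen' would touch bits 8 14; currently bit8=0, bit14=0
Bits that are 0 among those (would change 0->1): 8 14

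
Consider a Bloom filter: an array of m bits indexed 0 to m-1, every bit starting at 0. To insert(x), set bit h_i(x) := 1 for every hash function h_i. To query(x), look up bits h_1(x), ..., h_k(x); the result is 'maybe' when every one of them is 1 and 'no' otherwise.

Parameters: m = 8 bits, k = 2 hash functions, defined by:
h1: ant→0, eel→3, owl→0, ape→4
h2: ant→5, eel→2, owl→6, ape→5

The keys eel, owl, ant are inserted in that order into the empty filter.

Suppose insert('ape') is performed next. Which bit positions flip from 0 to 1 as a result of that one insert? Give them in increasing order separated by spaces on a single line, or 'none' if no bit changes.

Start: bits=00000000
After insert 'eel': sets bits 2 3 -> bits=00110000
After insert 'owl': sets bits 0 6 -> bits=10110010
After insert 'ant': sets bits 0 5 -> bits=10110110
insert 'ape' would touch bits 4 5; currently bit4=0, bit5=1
Bits that are 0 among those (would change 0->1): 4

Answer: 4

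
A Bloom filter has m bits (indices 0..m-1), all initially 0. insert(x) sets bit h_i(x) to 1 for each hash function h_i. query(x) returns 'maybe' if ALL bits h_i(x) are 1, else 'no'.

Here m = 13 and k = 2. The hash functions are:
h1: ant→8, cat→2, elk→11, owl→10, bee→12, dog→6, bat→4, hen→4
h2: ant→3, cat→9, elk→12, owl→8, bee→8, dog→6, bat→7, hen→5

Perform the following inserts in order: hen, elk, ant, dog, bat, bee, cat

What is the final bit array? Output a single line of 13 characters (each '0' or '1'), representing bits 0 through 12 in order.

Answer: 0011111111011

Derivation:
Start: bits=0000000000000
After insert 'hen': sets bits 4 5 -> bits=0000110000000
After insert 'elk': sets bits 11 12 -> bits=0000110000011
After insert 'ant': sets bits 3 8 -> bits=0001110010011
After insert 'dog': sets bits 6 -> bits=0001111010011
After insert 'bat': sets bits 4 7 -> bits=0001111110011
After insert 'bee': sets bits 8 12 -> bits=0001111110011
After insert 'cat': sets bits 2 9 -> bits=0011111111011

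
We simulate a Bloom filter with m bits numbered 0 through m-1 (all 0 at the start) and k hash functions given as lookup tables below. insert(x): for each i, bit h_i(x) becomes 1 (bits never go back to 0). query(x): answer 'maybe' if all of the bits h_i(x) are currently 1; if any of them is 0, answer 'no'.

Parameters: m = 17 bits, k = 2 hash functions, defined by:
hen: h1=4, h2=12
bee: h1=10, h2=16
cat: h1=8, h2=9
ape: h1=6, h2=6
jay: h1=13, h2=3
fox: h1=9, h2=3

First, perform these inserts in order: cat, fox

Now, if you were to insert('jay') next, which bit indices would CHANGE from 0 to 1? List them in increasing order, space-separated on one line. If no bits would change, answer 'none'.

Start: bits=00000000000000000
After insert 'cat': sets bits 8 9 -> bits=00000000110000000
After insert 'fox': sets bits 3 9 -> bits=00010000110000000
insert 'jay' would touch bits 3 13; currently bit3=1, bit13=0
Bits that are 0 among those (would change 0->1): 13

Answer: 13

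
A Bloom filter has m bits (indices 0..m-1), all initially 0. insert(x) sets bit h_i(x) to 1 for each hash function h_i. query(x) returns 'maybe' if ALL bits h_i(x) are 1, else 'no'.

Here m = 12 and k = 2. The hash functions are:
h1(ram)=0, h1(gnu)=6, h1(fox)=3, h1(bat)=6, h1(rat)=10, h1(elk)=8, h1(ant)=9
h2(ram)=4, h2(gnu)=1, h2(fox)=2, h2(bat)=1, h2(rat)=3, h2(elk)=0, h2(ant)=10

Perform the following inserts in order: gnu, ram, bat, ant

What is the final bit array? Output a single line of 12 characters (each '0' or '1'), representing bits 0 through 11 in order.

Answer: 110010100110

Derivation:
Start: bits=000000000000
After insert 'gnu': sets bits 1 6 -> bits=010000100000
After insert 'ram': sets bits 0 4 -> bits=110010100000
After insert 'bat': sets bits 1 6 -> bits=110010100000
After insert 'ant': sets bits 9 10 -> bits=110010100110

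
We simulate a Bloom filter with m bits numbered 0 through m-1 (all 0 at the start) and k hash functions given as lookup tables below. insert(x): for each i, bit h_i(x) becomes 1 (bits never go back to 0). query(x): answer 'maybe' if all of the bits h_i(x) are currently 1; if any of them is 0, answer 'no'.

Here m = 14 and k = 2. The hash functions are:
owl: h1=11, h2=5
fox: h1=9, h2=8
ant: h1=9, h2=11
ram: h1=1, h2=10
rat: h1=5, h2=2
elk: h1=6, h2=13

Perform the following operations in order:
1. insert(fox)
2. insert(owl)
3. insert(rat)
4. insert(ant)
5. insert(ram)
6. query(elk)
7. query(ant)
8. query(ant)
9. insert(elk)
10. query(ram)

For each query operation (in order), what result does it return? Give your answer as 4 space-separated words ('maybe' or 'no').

Answer: no maybe maybe maybe

Derivation:
Start: bits=00000000000000
Op 1: insert fox -> sets bits 8 9 -> bits=00000000110000
Op 2: insert owl -> sets bits 5 11 -> bits=00000100110100
Op 3: insert rat -> sets bits 2 5 -> bits=00100100110100
Op 4: insert ant -> sets bits 9 11 -> bits=00100100110100
Op 5: insert ram -> sets bits 1 10 -> bits=01100100111100
Op 6: query elk -> checks bit6=0, bit13=0 (has a 0) -> no
Op 7: query ant -> checks bit9=1, bit11=1 (all 1) -> maybe
Op 8: query ant -> checks bit9=1, bit11=1 (all 1) -> maybe
Op 9: insert elk -> sets bits 6 13 -> bits=01100110111101
Op 10: query ram -> checks bit1=1, bit10=1 (all 1) -> maybe
Query results in order: no maybe maybe maybe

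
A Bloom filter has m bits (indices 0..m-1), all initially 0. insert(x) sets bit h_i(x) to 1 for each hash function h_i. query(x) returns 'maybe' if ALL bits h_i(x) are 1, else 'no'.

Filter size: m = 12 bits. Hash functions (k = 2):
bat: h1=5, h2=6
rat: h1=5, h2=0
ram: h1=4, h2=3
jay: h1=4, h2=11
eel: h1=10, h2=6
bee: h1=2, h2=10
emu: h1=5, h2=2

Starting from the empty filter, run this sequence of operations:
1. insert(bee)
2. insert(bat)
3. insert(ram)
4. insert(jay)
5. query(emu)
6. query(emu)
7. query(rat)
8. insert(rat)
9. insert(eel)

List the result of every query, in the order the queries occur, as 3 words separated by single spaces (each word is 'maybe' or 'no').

Answer: maybe maybe no

Derivation:
Start: bits=000000000000
Op 1: insert bee -> sets bits 2 10 -> bits=001000000010
Op 2: insert bat -> sets bits 5 6 -> bits=001001100010
Op 3: insert ram -> sets bits 3 4 -> bits=001111100010
Op 4: insert jay -> sets bits 4 11 -> bits=001111100011
Op 5: query emu -> checks bit2=1, bit5=1 (all 1) -> maybe
Op 6: query emu -> checks bit2=1, bit5=1 (all 1) -> maybe
Op 7: query rat -> checks bit0=0, bit5=1 (has a 0) -> no
Op 8: insert rat -> sets bits 0 5 -> bits=101111100011
Op 9: insert eel -> sets bits 6 10 -> bits=101111100011
Query results in order: maybe maybe no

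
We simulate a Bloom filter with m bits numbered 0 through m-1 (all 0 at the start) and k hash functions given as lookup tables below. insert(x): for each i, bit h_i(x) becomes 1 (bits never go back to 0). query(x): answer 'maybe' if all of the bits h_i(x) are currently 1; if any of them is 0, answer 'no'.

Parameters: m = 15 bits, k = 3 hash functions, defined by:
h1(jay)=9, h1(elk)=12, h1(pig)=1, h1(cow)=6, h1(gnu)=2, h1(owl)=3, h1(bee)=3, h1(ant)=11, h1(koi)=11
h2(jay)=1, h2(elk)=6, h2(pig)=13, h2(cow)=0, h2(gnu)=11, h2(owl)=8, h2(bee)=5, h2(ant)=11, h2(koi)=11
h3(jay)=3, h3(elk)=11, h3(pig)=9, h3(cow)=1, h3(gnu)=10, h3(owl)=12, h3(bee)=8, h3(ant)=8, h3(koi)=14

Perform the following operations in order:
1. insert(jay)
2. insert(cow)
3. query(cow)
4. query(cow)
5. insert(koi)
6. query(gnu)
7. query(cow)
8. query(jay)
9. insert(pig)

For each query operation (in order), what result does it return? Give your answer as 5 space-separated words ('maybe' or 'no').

Answer: maybe maybe no maybe maybe

Derivation:
Start: bits=000000000000000
Op 1: insert jay -> sets bits 1 3 9 -> bits=010100000100000
Op 2: insert cow -> sets bits 0 1 6 -> bits=110100100100000
Op 3: query cow -> checks bit0=1, bit1=1, bit6=1 (all 1) -> maybe
Op 4: query cow -> checks bit0=1, bit1=1, bit6=1 (all 1) -> maybe
Op 5: insert koi -> sets bits 11 14 -> bits=110100100101001
Op 6: query gnu -> checks bit2=0, bit10=0, bit11=1 (has a 0) -> no
Op 7: query cow -> checks bit0=1, bit1=1, bit6=1 (all 1) -> maybe
Op 8: query jay -> checks bit1=1, bit3=1, bit9=1 (all 1) -> maybe
Op 9: insert pig -> sets bits 1 9 13 -> bits=110100100101011
Query results in order: maybe maybe no maybe maybe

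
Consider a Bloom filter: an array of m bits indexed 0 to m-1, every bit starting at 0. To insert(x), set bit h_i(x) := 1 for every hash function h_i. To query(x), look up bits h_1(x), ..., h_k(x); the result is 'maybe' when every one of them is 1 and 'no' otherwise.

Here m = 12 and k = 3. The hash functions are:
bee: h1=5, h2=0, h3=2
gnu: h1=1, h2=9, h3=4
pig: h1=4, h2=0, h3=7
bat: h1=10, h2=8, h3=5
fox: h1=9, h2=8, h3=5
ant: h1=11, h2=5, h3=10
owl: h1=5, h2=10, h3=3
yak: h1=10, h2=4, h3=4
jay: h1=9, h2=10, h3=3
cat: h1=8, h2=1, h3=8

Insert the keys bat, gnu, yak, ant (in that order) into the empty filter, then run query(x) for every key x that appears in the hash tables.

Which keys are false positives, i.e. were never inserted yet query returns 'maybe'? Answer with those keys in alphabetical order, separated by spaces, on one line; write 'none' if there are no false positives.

Answer: cat fox

Derivation:
Start: bits=000000000000
After insert 'bat': sets bits 5 8 10 -> bits=000001001010
After insert 'gnu': sets bits 1 4 9 -> bits=010011001110
After insert 'yak': sets bits 4 10 -> bits=010011001110
After insert 'ant': sets bits 5 10 11 -> bits=010011001111
Not inserted: bee cat fox jay owl pig — query each against bits=010011001111:
query bee: checks bit0=0, bit2=0, bit5=1 (has a 0) -> no => not a false positive
query cat: checks bit1=1, bit8=1 (all 1) -> maybe => FALSE POSITIVE
query fox: checks bit5=1, bit8=1, bit9=1 (all 1) -> maybe => FALSE POSITIVE
query jay: checks bit3=0, bit9=1, bit10=1 (has a 0) -> no => not a false positive
query owl: checks bit3=0, bit5=1, bit10=1 (has a 0) -> no => not a false positive
query pig: checks bit0=0, bit4=1, bit7=0 (has a 0) -> no => not a false positive
False positives (alphabetical): cat fox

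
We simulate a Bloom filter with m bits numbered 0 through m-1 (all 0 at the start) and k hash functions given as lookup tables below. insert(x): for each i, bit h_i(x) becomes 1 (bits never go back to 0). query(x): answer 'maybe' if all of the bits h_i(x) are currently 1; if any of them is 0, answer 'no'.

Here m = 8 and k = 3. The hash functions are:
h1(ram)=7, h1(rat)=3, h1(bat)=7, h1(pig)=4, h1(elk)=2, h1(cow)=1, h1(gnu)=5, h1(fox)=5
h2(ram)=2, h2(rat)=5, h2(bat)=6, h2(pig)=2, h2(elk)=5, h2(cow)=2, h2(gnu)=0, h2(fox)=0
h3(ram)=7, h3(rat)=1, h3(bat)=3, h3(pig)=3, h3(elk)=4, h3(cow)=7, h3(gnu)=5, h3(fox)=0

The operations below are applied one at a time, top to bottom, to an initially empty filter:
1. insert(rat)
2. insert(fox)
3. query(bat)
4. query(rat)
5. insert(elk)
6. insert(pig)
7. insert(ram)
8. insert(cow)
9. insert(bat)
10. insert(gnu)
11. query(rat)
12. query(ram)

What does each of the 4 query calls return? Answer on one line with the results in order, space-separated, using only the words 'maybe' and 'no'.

Start: bits=00000000
Op 1: insert rat -> sets bits 1 3 5 -> bits=01010100
Op 2: insert fox -> sets bits 0 5 -> bits=11010100
Op 3: query bat -> checks bit3=1, bit6=0, bit7=0 (has a 0) -> no
Op 4: query rat -> checks bit1=1, bit3=1, bit5=1 (all 1) -> maybe
Op 5: insert elk -> sets bits 2 4 5 -> bits=11111100
Op 6: insert pig -> sets bits 2 3 4 -> bits=11111100
Op 7: insert ram -> sets bits 2 7 -> bits=11111101
Op 8: insert cow -> sets bits 1 2 7 -> bits=11111101
Op 9: insert bat -> sets bits 3 6 7 -> bits=11111111
Op 10: insert gnu -> sets bits 0 5 -> bits=11111111
Op 11: query rat -> checks bit1=1, bit3=1, bit5=1 (all 1) -> maybe
Op 12: query ram -> checks bit2=1, bit7=1 (all 1) -> maybe
Query results in order: no maybe maybe maybe

Answer: no maybe maybe maybe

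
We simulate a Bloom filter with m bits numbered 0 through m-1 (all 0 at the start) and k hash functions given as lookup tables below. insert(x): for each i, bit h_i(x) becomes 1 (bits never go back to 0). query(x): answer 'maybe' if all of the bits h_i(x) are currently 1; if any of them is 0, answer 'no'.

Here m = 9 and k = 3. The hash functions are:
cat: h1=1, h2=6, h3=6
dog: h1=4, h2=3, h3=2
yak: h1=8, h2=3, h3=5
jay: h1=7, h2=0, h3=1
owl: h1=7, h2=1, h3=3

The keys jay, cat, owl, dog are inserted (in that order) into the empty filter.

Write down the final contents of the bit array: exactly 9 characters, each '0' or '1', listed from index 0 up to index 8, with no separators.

Start: bits=000000000
After insert 'jay': sets bits 0 1 7 -> bits=110000010
After insert 'cat': sets bits 1 6 -> bits=110000110
After insert 'owl': sets bits 1 3 7 -> bits=110100110
After insert 'dog': sets bits 2 3 4 -> bits=111110110

Answer: 111110110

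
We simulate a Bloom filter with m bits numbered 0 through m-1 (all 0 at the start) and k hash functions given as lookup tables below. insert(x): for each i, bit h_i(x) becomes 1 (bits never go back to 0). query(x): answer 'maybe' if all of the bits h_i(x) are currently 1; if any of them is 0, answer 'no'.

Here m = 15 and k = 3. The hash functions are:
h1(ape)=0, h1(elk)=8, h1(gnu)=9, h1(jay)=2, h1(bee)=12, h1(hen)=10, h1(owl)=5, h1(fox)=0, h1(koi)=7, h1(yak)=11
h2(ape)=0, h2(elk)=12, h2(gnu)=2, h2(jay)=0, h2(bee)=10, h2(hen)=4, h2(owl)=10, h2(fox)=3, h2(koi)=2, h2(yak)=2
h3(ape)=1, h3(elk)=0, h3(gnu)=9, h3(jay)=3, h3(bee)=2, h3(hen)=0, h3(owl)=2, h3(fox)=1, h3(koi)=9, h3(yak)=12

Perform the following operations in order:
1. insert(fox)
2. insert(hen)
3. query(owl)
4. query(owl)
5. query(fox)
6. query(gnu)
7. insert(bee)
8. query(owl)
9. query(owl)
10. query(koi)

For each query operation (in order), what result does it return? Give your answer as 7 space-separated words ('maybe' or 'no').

Answer: no no maybe no no no no

Derivation:
Start: bits=000000000000000
Op 1: insert fox -> sets bits 0 1 3 -> bits=110100000000000
Op 2: insert hen -> sets bits 0 4 10 -> bits=110110000010000
Op 3: query owl -> checks bit2=0, bit5=0, bit10=1 (has a 0) -> no
Op 4: query owl -> checks bit2=0, bit5=0, bit10=1 (has a 0) -> no
Op 5: query fox -> checks bit0=1, bit1=1, bit3=1 (all 1) -> maybe
Op 6: query gnu -> checks bit2=0, bit9=0 (has a 0) -> no
Op 7: insert bee -> sets bits 2 10 12 -> bits=111110000010100
Op 8: query owl -> checks bit2=1, bit5=0, bit10=1 (has a 0) -> no
Op 9: query owl -> checks bit2=1, bit5=0, bit10=1 (has a 0) -> no
Op 10: query koi -> checks bit2=1, bit7=0, bit9=0 (has a 0) -> no
Query results in order: no no maybe no no no no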